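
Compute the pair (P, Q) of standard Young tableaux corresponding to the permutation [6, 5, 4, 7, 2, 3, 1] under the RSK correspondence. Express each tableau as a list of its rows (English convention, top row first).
P = [[1, 3], [2, 7], [4], [5], [6]], Q = [[1, 4], [2, 6], [3], [5], [7]]

Insert each entry of the permutation into P by Schensted row insertion, recording in Q the position of each new cell.

Insert 6: appended to row 1. P = [[6]], Q = [[1]].
Insert 5: 5 bumps 6 from row 1; 6 starts row 2. P = [[5], [6]], Q = [[1], [2]].
Insert 4: 4 bumps 5 from row 1; 5 bumps 6 from row 2; 6 starts row 3. P = [[4], [5], [6]], Q = [[1], [2], [3]].
Insert 7: appended to row 1. P = [[4, 7], [5], [6]], Q = [[1, 4], [2], [3]].
Insert 2: 2 bumps 4 from row 1; 4 bumps 5 from row 2; 5 bumps 6 from row 3; 6 starts row 4. P = [[2, 7], [4], [5], [6]], Q = [[1, 4], [2], [3], [5]].
Insert 3: 3 bumps 7 from row 1; 7 appends to row 2. P = [[2, 3], [4, 7], [5], [6]], Q = [[1, 4], [2, 6], [3], [5]].
Insert 1: 1 bumps 2 from row 1; 2 bumps 4 from row 2; 4 bumps 5 from row 3; 5 bumps 6 from row 4; 6 starts row 5. P = [[1, 3], [2, 7], [4], [5], [6]], Q = [[1, 4], [2, 6], [3], [5], [7]].

So P = [[1, 3], [2, 7], [4], [5], [6]], Q = [[1, 4], [2, 6], [3], [5], [7]].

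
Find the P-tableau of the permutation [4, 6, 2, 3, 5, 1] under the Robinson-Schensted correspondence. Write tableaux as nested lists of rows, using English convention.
Insert 4: appended to row 1. P = [[4]].
Insert 6: appended to row 1. P = [[4, 6]].
Insert 2: 2 bumps 4 from row 1; 4 starts row 2. P = [[2, 6], [4]].
Insert 3: 3 bumps 6 from row 1; 6 appends to row 2. P = [[2, 3], [4, 6]].
Insert 5: appended to row 1. P = [[2, 3, 5], [4, 6]].
Insert 1: 1 bumps 2 from row 1; 2 bumps 4 from row 2; 4 starts row 3. P = [[1, 3, 5], [2, 6], [4]].

So P = [[1, 3, 5], [2, 6], [4]].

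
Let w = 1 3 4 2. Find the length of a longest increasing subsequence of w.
3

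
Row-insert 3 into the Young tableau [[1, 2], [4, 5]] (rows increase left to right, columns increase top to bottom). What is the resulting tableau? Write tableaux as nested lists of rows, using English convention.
3 is larger than every entry of row 1, so it is appended to row 1. The new tableau is [[1, 2, 3], [4, 5]].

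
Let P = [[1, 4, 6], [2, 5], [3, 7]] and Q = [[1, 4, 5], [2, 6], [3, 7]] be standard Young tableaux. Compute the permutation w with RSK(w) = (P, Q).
Reverse the RSK construction: for i from n down to 1, find the cell of Q containing i, remove the entry at that cell from P, and reverse-bump it up through P; the value ejected from row 1 is w(i).

Step i=7: Q has 7 at row 3, column 2; remove 7 from row 3 of P and reverse-bump: 7 enters row 2 and ejects 5; 5 enters row 1 and ejects 4. So w(7) = 4. P is now [[1, 5, 6], [2, 7], [3]].
Step i=6: Q has 6 at row 2, column 2; remove 7 from row 2 of P and reverse-bump: 7 enters row 1 and ejects 6. So w(6) = 6. P is now [[1, 5, 7], [2], [3]].
Step i=5: Q has 5 at row 1, column 3; remove that cell from P, ejecting 7. So w(5) = 7. P is now [[1, 5], [2], [3]].
Step i=4: Q has 4 at row 1, column 2; remove that cell from P, ejecting 5. So w(4) = 5. P is now [[1], [2], [3]].
Step i=3: Q has 3 at row 3, column 1; remove 3 from row 3 of P and reverse-bump: 3 enters row 2 and ejects 2; 2 enters row 1 and ejects 1. So w(3) = 1. P is now [[2], [3]].
Step i=2: Q has 2 at row 2, column 1; remove 3 from row 2 of P and reverse-bump: 3 enters row 1 and ejects 2. So w(2) = 2. P is now [[3]].
Step i=1: Q has 1 at row 1, column 1; remove that cell from P, ejecting 3. So w(1) = 3. P is now [].

So w = 3 2 1 5 7 6 4.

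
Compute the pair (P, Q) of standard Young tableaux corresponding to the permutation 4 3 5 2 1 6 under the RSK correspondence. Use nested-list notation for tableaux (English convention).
P = [[1, 5, 6], [2], [3], [4]], Q = [[1, 3, 6], [2], [4], [5]]

Insert each entry of the permutation into P by Schensted row insertion, recording in Q the position of each new cell.

Insert 4: appended to row 1. P = [[4]], Q = [[1]].
Insert 3: 3 bumps 4 from row 1; 4 starts row 2. P = [[3], [4]], Q = [[1], [2]].
Insert 5: appended to row 1. P = [[3, 5], [4]], Q = [[1, 3], [2]].
Insert 2: 2 bumps 3 from row 1; 3 bumps 4 from row 2; 4 starts row 3. P = [[2, 5], [3], [4]], Q = [[1, 3], [2], [4]].
Insert 1: 1 bumps 2 from row 1; 2 bumps 3 from row 2; 3 bumps 4 from row 3; 4 starts row 4. P = [[1, 5], [2], [3], [4]], Q = [[1, 3], [2], [4], [5]].
Insert 6: appended to row 1. P = [[1, 5, 6], [2], [3], [4]], Q = [[1, 3, 6], [2], [4], [5]].

So P = [[1, 5, 6], [2], [3], [4]], Q = [[1, 3, 6], [2], [4], [5]].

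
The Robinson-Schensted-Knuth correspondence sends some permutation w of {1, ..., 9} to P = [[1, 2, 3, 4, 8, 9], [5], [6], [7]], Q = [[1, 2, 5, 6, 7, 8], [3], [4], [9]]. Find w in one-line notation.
1 7 6 2 3 5 8 9 4

Reverse the RSK construction: for i from n down to 1, find the cell of Q containing i, remove the entry at that cell from P, and reverse-bump it up through P; the value ejected from row 1 is w(i).

Step i=9: Q has 9 at row 4, column 1; remove 7 from row 4 of P and reverse-bump: 7 enters row 3 and ejects 6; 6 enters row 2 and ejects 5; 5 enters row 1 and ejects 4. So w(9) = 4. P is now [[1, 2, 3, 5, 8, 9], [6], [7]].
Step i=8: Q has 8 at row 1, column 6; remove that cell from P, ejecting 9. So w(8) = 9. P is now [[1, 2, 3, 5, 8], [6], [7]].
Step i=7: Q has 7 at row 1, column 5; remove that cell from P, ejecting 8. So w(7) = 8. P is now [[1, 2, 3, 5], [6], [7]].
Step i=6: Q has 6 at row 1, column 4; remove that cell from P, ejecting 5. So w(6) = 5. P is now [[1, 2, 3], [6], [7]].
Step i=5: Q has 5 at row 1, column 3; remove that cell from P, ejecting 3. So w(5) = 3. P is now [[1, 2], [6], [7]].
Step i=4: Q has 4 at row 3, column 1; remove 7 from row 3 of P and reverse-bump: 7 enters row 2 and ejects 6; 6 enters row 1 and ejects 2. So w(4) = 2. P is now [[1, 6], [7]].
Step i=3: Q has 3 at row 2, column 1; remove 7 from row 2 of P and reverse-bump: 7 enters row 1 and ejects 6. So w(3) = 6. P is now [[1, 7]].
Step i=2: Q has 2 at row 1, column 2; remove that cell from P, ejecting 7. So w(2) = 7. P is now [[1]].
Step i=1: Q has 1 at row 1, column 1; remove that cell from P, ejecting 1. So w(1) = 1. P is now [].

So w = 1 7 6 2 3 5 8 9 4.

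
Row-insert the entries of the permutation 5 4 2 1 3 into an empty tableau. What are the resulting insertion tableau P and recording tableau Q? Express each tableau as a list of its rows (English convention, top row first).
Insert each entry of the permutation into P by Schensted row insertion, recording in Q the position of each new cell.

Insert 5: appended to row 1. P = [[5]].
Insert 4: 4 bumps 5 from row 1; 5 starts row 2. P = [[4], [5]].
Insert 2: 2 bumps 4 from row 1; 4 bumps 5 from row 2; 5 starts row 3. P = [[2], [4], [5]].
Insert 1: 1 bumps 2 from row 1; 2 bumps 4 from row 2; 4 bumps 5 from row 3; 5 starts row 4. P = [[1], [2], [4], [5]].
Insert 3: appended to row 1. P = [[1, 3], [2], [4], [5]].

So P = [[1, 3], [2], [4], [5]], Q = [[1, 5], [2], [3], [4]].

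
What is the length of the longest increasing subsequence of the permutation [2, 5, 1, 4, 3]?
2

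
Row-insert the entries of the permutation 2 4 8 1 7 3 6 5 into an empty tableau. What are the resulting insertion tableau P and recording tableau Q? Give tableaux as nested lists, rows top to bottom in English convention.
P = [[1, 3, 5], [2, 4, 6], [7], [8]], Q = [[1, 2, 3], [4, 5, 7], [6], [8]]

Insert each entry of the permutation into P by Schensted row insertion, recording in Q the position of each new cell.

Insert 2: appended to row 1. P = [[2]].
Insert 4: appended to row 1. P = [[2, 4]].
Insert 8: appended to row 1. P = [[2, 4, 8]].
Insert 1: 1 bumps 2 from row 1; 2 starts row 2. P = [[1, 4, 8], [2]].
Insert 7: 7 bumps 8 from row 1; 8 appends to row 2. P = [[1, 4, 7], [2, 8]].
Insert 3: 3 bumps 4 from row 1; 4 bumps 8 from row 2; 8 starts row 3. P = [[1, 3, 7], [2, 4], [8]].
Insert 6: 6 bumps 7 from row 1; 7 appends to row 2. P = [[1, 3, 6], [2, 4, 7], [8]].
Insert 5: 5 bumps 6 from row 1; 6 bumps 7 from row 2; 7 bumps 8 from row 3; 8 starts row 4. P = [[1, 3, 5], [2, 4, 6], [7], [8]].

So P = [[1, 3, 5], [2, 4, 6], [7], [8]], Q = [[1, 2, 3], [4, 5, 7], [6], [8]].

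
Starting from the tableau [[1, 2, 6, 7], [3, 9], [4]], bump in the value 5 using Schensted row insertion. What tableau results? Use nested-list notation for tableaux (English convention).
[[1, 2, 5, 7], [3, 6], [4, 9]]

In row 1, 5 replaces 6 (the leftmost entry greater than 5); 6 is bumped to row 2. In row 2, 6 replaces 9 (the leftmost entry greater than 6); 9 is bumped to row 3. 9 is appended to row 3. The new tableau is [[1, 2, 5, 7], [3, 6], [4, 9]].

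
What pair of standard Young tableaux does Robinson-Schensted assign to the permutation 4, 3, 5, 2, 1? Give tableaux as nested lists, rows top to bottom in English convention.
Insert each entry of the permutation into P by Schensted row insertion, recording in Q the position of each new cell.

Insert 4: appended to row 1. P = [[4]], Q = [[1]].
Insert 3: 3 bumps 4 from row 1; 4 starts row 2. P = [[3], [4]], Q = [[1], [2]].
Insert 5: appended to row 1. P = [[3, 5], [4]], Q = [[1, 3], [2]].
Insert 2: 2 bumps 3 from row 1; 3 bumps 4 from row 2; 4 starts row 3. P = [[2, 5], [3], [4]], Q = [[1, 3], [2], [4]].
Insert 1: 1 bumps 2 from row 1; 2 bumps 3 from row 2; 3 bumps 4 from row 3; 4 starts row 4. P = [[1, 5], [2], [3], [4]], Q = [[1, 3], [2], [4], [5]].

So P = [[1, 5], [2], [3], [4]], Q = [[1, 3], [2], [4], [5]].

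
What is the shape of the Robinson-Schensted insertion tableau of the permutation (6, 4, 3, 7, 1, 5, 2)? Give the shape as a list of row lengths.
RSK row insertion gives P = [[1, 2], [3, 5], [4, 7], [6]], which has shape [2, 2, 2, 1].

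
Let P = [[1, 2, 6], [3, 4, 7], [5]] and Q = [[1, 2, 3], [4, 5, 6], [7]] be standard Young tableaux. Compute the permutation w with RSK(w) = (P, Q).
3 5 7 1 4 6 2

Reverse the RSK construction: for i from n down to 1, find the cell of Q containing i, remove the entry at that cell from P, and reverse-bump it up through P; the value ejected from row 1 is w(i).

Step i=7: Q has 7 at row 3, column 1; remove 5 from row 3 of P and reverse-bump: 5 enters row 2 and ejects 4; 4 enters row 1 and ejects 2. So w(7) = 2. P is now [[1, 4, 6], [3, 5, 7]].
Step i=6: Q has 6 at row 2, column 3; remove 7 from row 2 of P and reverse-bump: 7 enters row 1 and ejects 6. So w(6) = 6. P is now [[1, 4, 7], [3, 5]].
Step i=5: Q has 5 at row 2, column 2; remove 5 from row 2 of P and reverse-bump: 5 enters row 1 and ejects 4. So w(5) = 4. P is now [[1, 5, 7], [3]].
Step i=4: Q has 4 at row 2, column 1; remove 3 from row 2 of P and reverse-bump: 3 enters row 1 and ejects 1. So w(4) = 1. P is now [[3, 5, 7]].
Step i=3: Q has 3 at row 1, column 3; remove that cell from P, ejecting 7. So w(3) = 7. P is now [[3, 5]].
Step i=2: Q has 2 at row 1, column 2; remove that cell from P, ejecting 5. So w(2) = 5. P is now [[3]].
Step i=1: Q has 1 at row 1, column 1; remove that cell from P, ejecting 3. So w(1) = 3. P is now [].

So w = 3 5 7 1 4 6 2.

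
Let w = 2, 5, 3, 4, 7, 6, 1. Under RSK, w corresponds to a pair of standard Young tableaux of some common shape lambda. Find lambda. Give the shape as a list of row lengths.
[4, 2, 1]

RSK row insertion gives P = [[1, 3, 4, 6], [2, 7], [5]], which has shape [4, 2, 1].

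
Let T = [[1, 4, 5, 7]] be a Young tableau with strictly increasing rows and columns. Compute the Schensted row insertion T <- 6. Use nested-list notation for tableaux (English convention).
In row 1, 6 replaces 7 (the leftmost entry greater than 6); 7 is bumped to row 2. 7 starts a new row 2. The new tableau is [[1, 4, 5, 6], [7]].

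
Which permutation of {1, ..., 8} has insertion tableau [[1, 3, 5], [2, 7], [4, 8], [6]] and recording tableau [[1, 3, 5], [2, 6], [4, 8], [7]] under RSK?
Reverse RSK: for i = n, n-1, ..., 1, locate i in Q, remove the corresponding corner cell from P, and reverse-bump its entry up through P; the value ejected from row 1 is w(i).

So w = 6 2 4 3 8 7 1 5.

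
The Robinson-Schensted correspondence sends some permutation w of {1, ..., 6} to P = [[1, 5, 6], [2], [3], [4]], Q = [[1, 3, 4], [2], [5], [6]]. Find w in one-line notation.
Reverse the RSK construction: for i from n down to 1, find the cell of Q containing i, remove the entry at that cell from P, and reverse-bump it up through P; the value ejected from row 1 is w(i).

Step i=6: Q has 6 at row 4, column 1; remove 4 from row 4 of P and reverse-bump: 4 enters row 3 and ejects 3; 3 enters row 2 and ejects 2; 2 enters row 1 and ejects 1. So w(6) = 1. P is now [[2, 5, 6], [3], [4]].
Step i=5: Q has 5 at row 3, column 1; remove 4 from row 3 of P and reverse-bump: 4 enters row 2 and ejects 3; 3 enters row 1 and ejects 2. So w(5) = 2. P is now [[3, 5, 6], [4]].
Step i=4: Q has 4 at row 1, column 3; remove that cell from P, ejecting 6. So w(4) = 6. P is now [[3, 5], [4]].
Step i=3: Q has 3 at row 1, column 2; remove that cell from P, ejecting 5. So w(3) = 5. P is now [[3], [4]].
Step i=2: Q has 2 at row 2, column 1; remove 4 from row 2 of P and reverse-bump: 4 enters row 1 and ejects 3. So w(2) = 3. P is now [[4]].
Step i=1: Q has 1 at row 1, column 1; remove that cell from P, ejecting 4. So w(1) = 4. P is now [].

So w = 4 3 5 6 2 1.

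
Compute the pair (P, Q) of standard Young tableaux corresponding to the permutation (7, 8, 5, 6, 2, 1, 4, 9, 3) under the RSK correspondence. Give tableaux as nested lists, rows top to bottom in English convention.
Insert each entry of the permutation into P by Schensted row insertion, recording in Q the position of each new cell.

Insert 7: appended to row 1. P = [[7]], Q = [[1]].
Insert 8: appended to row 1. P = [[7, 8]], Q = [[1, 2]].
Insert 5: 5 bumps 7 from row 1; 7 starts row 2. P = [[5, 8], [7]], Q = [[1, 2], [3]].
Insert 6: 6 bumps 8 from row 1; 8 appends to row 2. P = [[5, 6], [7, 8]], Q = [[1, 2], [3, 4]].
Insert 2: 2 bumps 5 from row 1; 5 bumps 7 from row 2; 7 starts row 3. P = [[2, 6], [5, 8], [7]], Q = [[1, 2], [3, 4], [5]].
Insert 1: 1 bumps 2 from row 1; 2 bumps 5 from row 2; 5 bumps 7 from row 3; 7 starts row 4. P = [[1, 6], [2, 8], [5], [7]], Q = [[1, 2], [3, 4], [5], [6]].
Insert 4: 4 bumps 6 from row 1; 6 bumps 8 from row 2; 8 appends to row 3. P = [[1, 4], [2, 6], [5, 8], [7]], Q = [[1, 2], [3, 4], [5, 7], [6]].
Insert 9: appended to row 1. P = [[1, 4, 9], [2, 6], [5, 8], [7]], Q = [[1, 2, 8], [3, 4], [5, 7], [6]].
Insert 3: 3 bumps 4 from row 1; 4 bumps 6 from row 2; 6 bumps 8 from row 3; 8 appends to row 4. P = [[1, 3, 9], [2, 4], [5, 6], [7, 8]], Q = [[1, 2, 8], [3, 4], [5, 7], [6, 9]].

So P = [[1, 3, 9], [2, 4], [5, 6], [7, 8]], Q = [[1, 2, 8], [3, 4], [5, 7], [6, 9]].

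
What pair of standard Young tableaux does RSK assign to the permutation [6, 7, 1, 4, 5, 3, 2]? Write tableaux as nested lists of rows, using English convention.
Insert each entry of the permutation into P by Schensted row insertion, recording in Q the position of each new cell.

After inserting 6: P = [[6]].
After inserting 7: P = [[6, 7]].
After inserting 1: P = [[1, 7], [6]].
After inserting 4: P = [[1, 4], [6, 7]].
After inserting 5: P = [[1, 4, 5], [6, 7]].
After inserting 3: P = [[1, 3, 5], [4, 7], [6]].
After inserting 2: P = [[1, 2, 5], [3, 7], [4], [6]].

So P = [[1, 2, 5], [3, 7], [4], [6]], Q = [[1, 2, 5], [3, 4], [6], [7]].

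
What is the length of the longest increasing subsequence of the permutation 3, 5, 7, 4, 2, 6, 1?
3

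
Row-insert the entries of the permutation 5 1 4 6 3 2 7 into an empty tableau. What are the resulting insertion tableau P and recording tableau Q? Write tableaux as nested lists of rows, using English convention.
P = [[1, 2, 6, 7], [3], [4], [5]], Q = [[1, 3, 4, 7], [2], [5], [6]]

Insert each entry of the permutation into P by Schensted row insertion, recording in Q the position of each new cell.

Insert 5: appended to row 1. P = [[5]].
Insert 1: 1 bumps 5 from row 1; 5 starts row 2. P = [[1], [5]].
Insert 4: appended to row 1. P = [[1, 4], [5]].
Insert 6: appended to row 1. P = [[1, 4, 6], [5]].
Insert 3: 3 bumps 4 from row 1; 4 bumps 5 from row 2; 5 starts row 3. P = [[1, 3, 6], [4], [5]].
Insert 2: 2 bumps 3 from row 1; 3 bumps 4 from row 2; 4 bumps 5 from row 3; 5 starts row 4. P = [[1, 2, 6], [3], [4], [5]].
Insert 7: appended to row 1. P = [[1, 2, 6, 7], [3], [4], [5]].

So P = [[1, 2, 6, 7], [3], [4], [5]], Q = [[1, 3, 4, 7], [2], [5], [6]].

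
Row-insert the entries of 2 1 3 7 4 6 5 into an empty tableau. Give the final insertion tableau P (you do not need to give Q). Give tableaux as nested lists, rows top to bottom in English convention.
Insert 2: appended to row 1. P = [[2]].
Insert 1: 1 bumps 2 from row 1; 2 starts row 2. P = [[1], [2]].
Insert 3: appended to row 1. P = [[1, 3], [2]].
Insert 7: appended to row 1. P = [[1, 3, 7], [2]].
Insert 4: 4 bumps 7 from row 1; 7 appends to row 2. P = [[1, 3, 4], [2, 7]].
Insert 6: appended to row 1. P = [[1, 3, 4, 6], [2, 7]].
Insert 5: 5 bumps 6 from row 1; 6 bumps 7 from row 2; 7 starts row 3. P = [[1, 3, 4, 5], [2, 6], [7]].

So P = [[1, 3, 4, 5], [2, 6], [7]].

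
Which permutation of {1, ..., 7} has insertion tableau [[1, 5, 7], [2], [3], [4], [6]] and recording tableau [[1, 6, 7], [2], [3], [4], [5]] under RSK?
Reverse the RSK construction: for i from n down to 1, find the cell of Q containing i, remove the entry at that cell from P, and reverse-bump it up through P; the value ejected from row 1 is w(i).

Step i=7: Q has 7 at row 1, column 3; remove that cell from P, ejecting 7. So w(7) = 7. P is now [[1, 5], [2], [3], [4], [6]].
Step i=6: Q has 6 at row 1, column 2; remove that cell from P, ejecting 5. So w(6) = 5. P is now [[1], [2], [3], [4], [6]].
Step i=5: Q has 5 at row 5, column 1; remove 6 from row 5 of P and reverse-bump: 6 enters row 4 and ejects 4; 4 enters row 3 and ejects 3; 3 enters row 2 and ejects 2; 2 enters row 1 and ejects 1. So w(5) = 1. P is now [[2], [3], [4], [6]].
Step i=4: Q has 4 at row 4, column 1; remove 6 from row 4 of P and reverse-bump: 6 enters row 3 and ejects 4; 4 enters row 2 and ejects 3; 3 enters row 1 and ejects 2. So w(4) = 2. P is now [[3], [4], [6]].
Step i=3: Q has 3 at row 3, column 1; remove 6 from row 3 of P and reverse-bump: 6 enters row 2 and ejects 4; 4 enters row 1 and ejects 3. So w(3) = 3. P is now [[4], [6]].
Step i=2: Q has 2 at row 2, column 1; remove 6 from row 2 of P and reverse-bump: 6 enters row 1 and ejects 4. So w(2) = 4. P is now [[6]].
Step i=1: Q has 1 at row 1, column 1; remove that cell from P, ejecting 6. So w(1) = 6. P is now [].

So w = 6 4 3 2 1 5 7.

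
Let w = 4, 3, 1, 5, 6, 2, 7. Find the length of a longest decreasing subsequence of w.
3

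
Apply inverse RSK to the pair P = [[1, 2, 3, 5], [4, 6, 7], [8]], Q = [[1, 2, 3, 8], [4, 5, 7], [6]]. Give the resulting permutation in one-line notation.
Reverse the RSK construction: for i from n down to 1, find the cell of Q containing i, remove the entry at that cell from P, and reverse-bump it up through P; the value ejected from row 1 is w(i).

Step i=8: Q has 8 at row 1, column 4; remove that cell from P, ejecting 5. So w(8) = 5. P is now [[1, 2, 3], [4, 6, 7], [8]].
Step i=7: Q has 7 at row 2, column 3; remove 7 from row 2 of P and reverse-bump: 7 enters row 1 and ejects 3. So w(7) = 3. P is now [[1, 2, 7], [4, 6], [8]].
Step i=6: Q has 6 at row 3, column 1; remove 8 from row 3 of P and reverse-bump: 8 enters row 2 and ejects 6; 6 enters row 1 and ejects 2. So w(6) = 2. P is now [[1, 6, 7], [4, 8]].
Step i=5: Q has 5 at row 2, column 2; remove 8 from row 2 of P and reverse-bump: 8 enters row 1 and ejects 7. So w(5) = 7. P is now [[1, 6, 8], [4]].
Step i=4: Q has 4 at row 2, column 1; remove 4 from row 2 of P and reverse-bump: 4 enters row 1 and ejects 1. So w(4) = 1. P is now [[4, 6, 8]].
Step i=3: Q has 3 at row 1, column 3; remove that cell from P, ejecting 8. So w(3) = 8. P is now [[4, 6]].
Step i=2: Q has 2 at row 1, column 2; remove that cell from P, ejecting 6. So w(2) = 6. P is now [[4]].
Step i=1: Q has 1 at row 1, column 1; remove that cell from P, ejecting 4. So w(1) = 4. P is now [].

So w = 4 6 8 1 7 2 3 5.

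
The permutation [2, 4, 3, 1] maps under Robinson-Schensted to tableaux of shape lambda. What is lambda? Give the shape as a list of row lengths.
[2, 1, 1]

Row-insert each entry into an empty tableau.

After inserting 2: P = [[2]].
After inserting 4: P = [[2, 4]].
After inserting 3: P = [[2, 3], [4]].
After inserting 1: P = [[1, 3], [2], [4]].

The final insertion tableau P = [[1, 3], [2], [4]] has shape [2, 1, 1].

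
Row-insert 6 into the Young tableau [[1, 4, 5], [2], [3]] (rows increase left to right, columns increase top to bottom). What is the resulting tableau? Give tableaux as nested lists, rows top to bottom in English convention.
[[1, 4, 5, 6], [2], [3]]

6 is larger than every entry of row 1, so it is appended to row 1. The new tableau is [[1, 4, 5, 6], [2], [3]].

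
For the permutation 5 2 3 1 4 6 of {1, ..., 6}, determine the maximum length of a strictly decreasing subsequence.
3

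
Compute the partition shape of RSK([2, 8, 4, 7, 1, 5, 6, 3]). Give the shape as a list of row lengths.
RSK row insertion gives P = [[1, 3, 5, 6], [2, 4], [7], [8]], which has shape [4, 2, 1, 1].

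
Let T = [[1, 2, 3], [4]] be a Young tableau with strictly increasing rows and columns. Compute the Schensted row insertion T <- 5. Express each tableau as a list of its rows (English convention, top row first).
5 is larger than every entry of row 1, so it is appended to row 1. The new tableau is [[1, 2, 3, 5], [4]].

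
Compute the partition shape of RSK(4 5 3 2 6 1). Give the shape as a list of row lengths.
Row-insert each entry into an empty tableau.

After inserting 4: P = [[4]].
After inserting 5: P = [[4, 5]].
After inserting 3: P = [[3, 5], [4]].
After inserting 2: P = [[2, 5], [3], [4]].
After inserting 6: P = [[2, 5, 6], [3], [4]].
After inserting 1: P = [[1, 5, 6], [2], [3], [4]].

The final insertion tableau P = [[1, 5, 6], [2], [3], [4]] has shape [3, 1, 1, 1].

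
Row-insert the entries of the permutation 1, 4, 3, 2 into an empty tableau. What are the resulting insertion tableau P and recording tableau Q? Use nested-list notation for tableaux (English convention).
P = [[1, 2], [3], [4]], Q = [[1, 2], [3], [4]]

Insert each entry of the permutation into P by Schensted row insertion, recording in Q the position of each new cell.

After inserting 1: P = [[1]].
After inserting 4: P = [[1, 4]].
After inserting 3: P = [[1, 3], [4]].
After inserting 2: P = [[1, 2], [3], [4]].

So P = [[1, 2], [3], [4]], Q = [[1, 2], [3], [4]].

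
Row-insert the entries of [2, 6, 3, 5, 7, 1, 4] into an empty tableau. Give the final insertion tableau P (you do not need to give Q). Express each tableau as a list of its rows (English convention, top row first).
P = [[1, 3, 4, 7], [2, 5], [6]]

Insert 2: appended to row 1. P = [[2]].
Insert 6: appended to row 1. P = [[2, 6]].
Insert 3: 3 bumps 6 from row 1; 6 starts row 2. P = [[2, 3], [6]].
Insert 5: appended to row 1. P = [[2, 3, 5], [6]].
Insert 7: appended to row 1. P = [[2, 3, 5, 7], [6]].
Insert 1: 1 bumps 2 from row 1; 2 bumps 6 from row 2; 6 starts row 3. P = [[1, 3, 5, 7], [2], [6]].
Insert 4: 4 bumps 5 from row 1; 5 appends to row 2. P = [[1, 3, 4, 7], [2, 5], [6]].

So P = [[1, 3, 4, 7], [2, 5], [6]].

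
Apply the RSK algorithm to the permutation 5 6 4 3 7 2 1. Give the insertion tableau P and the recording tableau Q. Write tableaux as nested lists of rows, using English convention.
P = [[1, 6, 7], [2], [3], [4], [5]], Q = [[1, 2, 5], [3], [4], [6], [7]]

Insert each entry of the permutation into P by Schensted row insertion, recording in Q the position of each new cell.

Insert 5: appended to row 1. P = [[5]].
Insert 6: appended to row 1. P = [[5, 6]].
Insert 4: 4 bumps 5 from row 1; 5 starts row 2. P = [[4, 6], [5]].
Insert 3: 3 bumps 4 from row 1; 4 bumps 5 from row 2; 5 starts row 3. P = [[3, 6], [4], [5]].
Insert 7: appended to row 1. P = [[3, 6, 7], [4], [5]].
Insert 2: 2 bumps 3 from row 1; 3 bumps 4 from row 2; 4 bumps 5 from row 3; 5 starts row 4. P = [[2, 6, 7], [3], [4], [5]].
Insert 1: 1 bumps 2 from row 1; 2 bumps 3 from row 2; 3 bumps 4 from row 3; 4 bumps 5 from row 4; 5 starts row 5. P = [[1, 6, 7], [2], [3], [4], [5]].

So P = [[1, 6, 7], [2], [3], [4], [5]], Q = [[1, 2, 5], [3], [4], [6], [7]].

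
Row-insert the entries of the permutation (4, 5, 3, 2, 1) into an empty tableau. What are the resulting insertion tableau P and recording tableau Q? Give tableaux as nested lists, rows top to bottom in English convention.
Insert each entry of the permutation into P by Schensted row insertion, recording in Q the position of each new cell.

After inserting 4: P = [[4]].
After inserting 5: P = [[4, 5]].
After inserting 3: P = [[3, 5], [4]].
After inserting 2: P = [[2, 5], [3], [4]].
After inserting 1: P = [[1, 5], [2], [3], [4]].

So P = [[1, 5], [2], [3], [4]], Q = [[1, 2], [3], [4], [5]].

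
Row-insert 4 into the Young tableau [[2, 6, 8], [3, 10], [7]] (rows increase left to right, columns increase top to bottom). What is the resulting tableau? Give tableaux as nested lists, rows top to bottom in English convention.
[[2, 4, 8], [3, 6], [7, 10]]

In row 1, 4 replaces 6 (the leftmost entry greater than 4); 6 is bumped to row 2. In row 2, 6 replaces 10 (the leftmost entry greater than 6); 10 is bumped to row 3. 10 is appended to row 3. The new tableau is [[2, 4, 8], [3, 6], [7, 10]].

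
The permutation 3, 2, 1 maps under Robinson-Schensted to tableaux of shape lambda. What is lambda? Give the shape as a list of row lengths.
Row-insert each entry into an empty tableau.

After inserting 3: P = [[3]].
After inserting 2: P = [[2], [3]].
After inserting 1: P = [[1], [2], [3]].

The final insertion tableau P = [[1], [2], [3]] has shape [1, 1, 1].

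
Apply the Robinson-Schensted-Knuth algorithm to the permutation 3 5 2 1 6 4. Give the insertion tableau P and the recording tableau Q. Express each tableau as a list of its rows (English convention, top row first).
P = [[1, 4, 6], [2, 5], [3]], Q = [[1, 2, 5], [3, 6], [4]]

Insert each entry of the permutation into P by Schensted row insertion, recording in Q the position of each new cell.

Insert 3: appended to row 1. P = [[3]], Q = [[1]].
Insert 5: appended to row 1. P = [[3, 5]], Q = [[1, 2]].
Insert 2: 2 bumps 3 from row 1; 3 starts row 2. P = [[2, 5], [3]], Q = [[1, 2], [3]].
Insert 1: 1 bumps 2 from row 1; 2 bumps 3 from row 2; 3 starts row 3. P = [[1, 5], [2], [3]], Q = [[1, 2], [3], [4]].
Insert 6: appended to row 1. P = [[1, 5, 6], [2], [3]], Q = [[1, 2, 5], [3], [4]].
Insert 4: 4 bumps 5 from row 1; 5 appends to row 2. P = [[1, 4, 6], [2, 5], [3]], Q = [[1, 2, 5], [3, 6], [4]].

So P = [[1, 4, 6], [2, 5], [3]], Q = [[1, 2, 5], [3, 6], [4]].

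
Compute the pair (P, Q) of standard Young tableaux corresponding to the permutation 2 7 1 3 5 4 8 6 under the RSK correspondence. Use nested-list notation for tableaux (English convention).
Insert each entry of the permutation into P by Schensted row insertion, recording in Q the position of each new cell.

After inserting 2: P = [[2]].
After inserting 7: P = [[2, 7]].
After inserting 1: P = [[1, 7], [2]].
After inserting 3: P = [[1, 3], [2, 7]].
After inserting 5: P = [[1, 3, 5], [2, 7]].
After inserting 4: P = [[1, 3, 4], [2, 5], [7]].
After inserting 8: P = [[1, 3, 4, 8], [2, 5], [7]].
After inserting 6: P = [[1, 3, 4, 6], [2, 5, 8], [7]].

So P = [[1, 3, 4, 6], [2, 5, 8], [7]], Q = [[1, 2, 5, 7], [3, 4, 8], [6]].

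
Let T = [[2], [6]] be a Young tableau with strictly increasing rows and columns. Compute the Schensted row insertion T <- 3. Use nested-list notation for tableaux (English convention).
[[2, 3], [6]]

3 is larger than every entry of row 1, so it is appended to row 1. The new tableau is [[2, 3], [6]].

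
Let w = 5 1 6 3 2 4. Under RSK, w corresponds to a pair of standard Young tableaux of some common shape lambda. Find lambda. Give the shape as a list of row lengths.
RSK row insertion gives P = [[1, 2, 4], [3, 6], [5]], which has shape [3, 2, 1].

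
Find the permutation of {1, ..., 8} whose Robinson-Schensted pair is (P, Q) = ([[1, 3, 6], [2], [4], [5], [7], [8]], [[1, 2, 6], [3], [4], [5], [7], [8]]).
Reverse the RSK construction: for i from n down to 1, find the cell of Q containing i, remove the entry at that cell from P, and reverse-bump it up through P; the value ejected from row 1 is w(i).

Step i=8: Q has 8 at row 6, column 1; remove 8 from row 6 of P and reverse-bump: 8 enters row 5 and ejects 7; 7 enters row 4 and ejects 5; 5 enters row 3 and ejects 4; 4 enters row 2 and ejects 2; 2 enters row 1 and ejects 1. So w(8) = 1. P is now [[2, 3, 6], [4], [5], [7], [8]].
Step i=7: Q has 7 at row 5, column 1; remove 8 from row 5 of P and reverse-bump: 8 enters row 4 and ejects 7; 7 enters row 3 and ejects 5; 5 enters row 2 and ejects 4; 4 enters row 1 and ejects 3. So w(7) = 3. P is now [[2, 4, 6], [5], [7], [8]].
Step i=6: Q has 6 at row 1, column 3; remove that cell from P, ejecting 6. So w(6) = 6. P is now [[2, 4], [5], [7], [8]].
Step i=5: Q has 5 at row 4, column 1; remove 8 from row 4 of P and reverse-bump: 8 enters row 3 and ejects 7; 7 enters row 2 and ejects 5; 5 enters row 1 and ejects 4. So w(5) = 4. P is now [[2, 5], [7], [8]].
Step i=4: Q has 4 at row 3, column 1; remove 8 from row 3 of P and reverse-bump: 8 enters row 2 and ejects 7; 7 enters row 1 and ejects 5. So w(4) = 5. P is now [[2, 7], [8]].
Step i=3: Q has 3 at row 2, column 1; remove 8 from row 2 of P and reverse-bump: 8 enters row 1 and ejects 7. So w(3) = 7. P is now [[2, 8]].
Step i=2: Q has 2 at row 1, column 2; remove that cell from P, ejecting 8. So w(2) = 8. P is now [[2]].
Step i=1: Q has 1 at row 1, column 1; remove that cell from P, ejecting 2. So w(1) = 2. P is now [].

So w = 2 8 7 5 4 6 3 1.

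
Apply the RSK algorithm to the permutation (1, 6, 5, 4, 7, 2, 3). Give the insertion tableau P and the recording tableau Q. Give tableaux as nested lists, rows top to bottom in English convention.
Insert each entry of the permutation into P by Schensted row insertion, recording in Q the position of each new cell.

Insert 1: appended to row 1. P = [[1]], Q = [[1]].
Insert 6: appended to row 1. P = [[1, 6]], Q = [[1, 2]].
Insert 5: 5 bumps 6 from row 1; 6 starts row 2. P = [[1, 5], [6]], Q = [[1, 2], [3]].
Insert 4: 4 bumps 5 from row 1; 5 bumps 6 from row 2; 6 starts row 3. P = [[1, 4], [5], [6]], Q = [[1, 2], [3], [4]].
Insert 7: appended to row 1. P = [[1, 4, 7], [5], [6]], Q = [[1, 2, 5], [3], [4]].
Insert 2: 2 bumps 4 from row 1; 4 bumps 5 from row 2; 5 bumps 6 from row 3; 6 starts row 4. P = [[1, 2, 7], [4], [5], [6]], Q = [[1, 2, 5], [3], [4], [6]].
Insert 3: 3 bumps 7 from row 1; 7 appends to row 2. P = [[1, 2, 3], [4, 7], [5], [6]], Q = [[1, 2, 5], [3, 7], [4], [6]].

So P = [[1, 2, 3], [4, 7], [5], [6]], Q = [[1, 2, 5], [3, 7], [4], [6]].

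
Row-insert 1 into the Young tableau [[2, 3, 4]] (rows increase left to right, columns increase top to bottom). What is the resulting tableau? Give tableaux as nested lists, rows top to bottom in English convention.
[[1, 3, 4], [2]]

In row 1, 1 replaces 2 (the leftmost entry greater than 1); 2 is bumped to row 2. 2 starts a new row 2. The new tableau is [[1, 3, 4], [2]].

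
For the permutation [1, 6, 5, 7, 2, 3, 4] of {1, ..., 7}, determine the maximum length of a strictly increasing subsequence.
4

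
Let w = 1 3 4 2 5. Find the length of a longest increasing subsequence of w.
4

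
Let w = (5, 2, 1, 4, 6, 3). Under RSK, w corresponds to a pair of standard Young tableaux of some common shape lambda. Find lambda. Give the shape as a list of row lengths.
RSK row insertion gives P = [[1, 3, 6], [2, 4], [5]], which has shape [3, 2, 1].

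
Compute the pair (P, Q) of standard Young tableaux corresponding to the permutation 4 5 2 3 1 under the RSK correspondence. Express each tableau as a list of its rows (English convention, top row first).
P = [[1, 3], [2, 5], [4]], Q = [[1, 2], [3, 4], [5]]

Insert each entry of the permutation into P by Schensted row insertion, recording in Q the position of each new cell.

Insert 4: appended to row 1. P = [[4]], Q = [[1]].
Insert 5: appended to row 1. P = [[4, 5]], Q = [[1, 2]].
Insert 2: 2 bumps 4 from row 1; 4 starts row 2. P = [[2, 5], [4]], Q = [[1, 2], [3]].
Insert 3: 3 bumps 5 from row 1; 5 appends to row 2. P = [[2, 3], [4, 5]], Q = [[1, 2], [3, 4]].
Insert 1: 1 bumps 2 from row 1; 2 bumps 4 from row 2; 4 starts row 3. P = [[1, 3], [2, 5], [4]], Q = [[1, 2], [3, 4], [5]].

So P = [[1, 3], [2, 5], [4]], Q = [[1, 2], [3, 4], [5]].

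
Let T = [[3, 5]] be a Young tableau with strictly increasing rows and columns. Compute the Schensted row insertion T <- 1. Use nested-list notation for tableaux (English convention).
In row 1, 1 replaces 3 (the leftmost entry greater than 1); 3 is bumped to row 2. 3 starts a new row 2. The new tableau is [[1, 5], [3]].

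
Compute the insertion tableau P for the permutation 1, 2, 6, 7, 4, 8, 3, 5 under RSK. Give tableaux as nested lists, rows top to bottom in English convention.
P = [[1, 2, 3, 5, 8], [4, 7], [6]]

Insert 1: appended to row 1. P = [[1]].
Insert 2: appended to row 1. P = [[1, 2]].
Insert 6: appended to row 1. P = [[1, 2, 6]].
Insert 7: appended to row 1. P = [[1, 2, 6, 7]].
Insert 4: 4 bumps 6 from row 1; 6 starts row 2. P = [[1, 2, 4, 7], [6]].
Insert 8: appended to row 1. P = [[1, 2, 4, 7, 8], [6]].
Insert 3: 3 bumps 4 from row 1; 4 bumps 6 from row 2; 6 starts row 3. P = [[1, 2, 3, 7, 8], [4], [6]].
Insert 5: 5 bumps 7 from row 1; 7 appends to row 2. P = [[1, 2, 3, 5, 8], [4, 7], [6]].

So P = [[1, 2, 3, 5, 8], [4, 7], [6]].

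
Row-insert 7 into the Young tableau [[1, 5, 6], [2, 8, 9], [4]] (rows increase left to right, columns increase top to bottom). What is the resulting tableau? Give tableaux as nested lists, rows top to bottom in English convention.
7 is larger than every entry of row 1, so it is appended to row 1. The new tableau is [[1, 5, 6, 7], [2, 8, 9], [4]].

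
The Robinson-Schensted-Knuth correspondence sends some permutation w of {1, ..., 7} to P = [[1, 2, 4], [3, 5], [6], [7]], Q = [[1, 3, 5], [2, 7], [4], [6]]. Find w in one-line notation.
7 1 6 3 5 2 4

Reverse the RSK construction: for i from n down to 1, find the cell of Q containing i, remove the entry at that cell from P, and reverse-bump it up through P; the value ejected from row 1 is w(i).

Step i=7: Q has 7 at row 2, column 2; remove 5 from row 2 of P and reverse-bump: 5 enters row 1 and ejects 4. So w(7) = 4. P is now [[1, 2, 5], [3], [6], [7]].
Step i=6: Q has 6 at row 4, column 1; remove 7 from row 4 of P and reverse-bump: 7 enters row 3 and ejects 6; 6 enters row 2 and ejects 3; 3 enters row 1 and ejects 2. So w(6) = 2. P is now [[1, 3, 5], [6], [7]].
Step i=5: Q has 5 at row 1, column 3; remove that cell from P, ejecting 5. So w(5) = 5. P is now [[1, 3], [6], [7]].
Step i=4: Q has 4 at row 3, column 1; remove 7 from row 3 of P and reverse-bump: 7 enters row 2 and ejects 6; 6 enters row 1 and ejects 3. So w(4) = 3. P is now [[1, 6], [7]].
Step i=3: Q has 3 at row 1, column 2; remove that cell from P, ejecting 6. So w(3) = 6. P is now [[1], [7]].
Step i=2: Q has 2 at row 2, column 1; remove 7 from row 2 of P and reverse-bump: 7 enters row 1 and ejects 1. So w(2) = 1. P is now [[7]].
Step i=1: Q has 1 at row 1, column 1; remove that cell from P, ejecting 7. So w(1) = 7. P is now [].

So w = 7 1 6 3 5 2 4.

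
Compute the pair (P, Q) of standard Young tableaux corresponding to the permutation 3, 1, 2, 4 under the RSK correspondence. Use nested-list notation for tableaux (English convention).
P = [[1, 2, 4], [3]], Q = [[1, 3, 4], [2]]

Insert each entry of the permutation into P by Schensted row insertion, recording in Q the position of each new cell.

Insert 3: appended to row 1. P = [[3]].
Insert 1: 1 bumps 3 from row 1; 3 starts row 2. P = [[1], [3]].
Insert 2: appended to row 1. P = [[1, 2], [3]].
Insert 4: appended to row 1. P = [[1, 2, 4], [3]].

So P = [[1, 2, 4], [3]], Q = [[1, 3, 4], [2]].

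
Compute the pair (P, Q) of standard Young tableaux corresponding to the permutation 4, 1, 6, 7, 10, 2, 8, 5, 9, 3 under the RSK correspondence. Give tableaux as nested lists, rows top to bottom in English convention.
Insert each entry of the permutation into P by Schensted row insertion, recording in Q the position of each new cell.

Insert 4: appended to row 1. P = [[4]].
Insert 1: 1 bumps 4 from row 1; 4 starts row 2. P = [[1], [4]].
Insert 6: appended to row 1. P = [[1, 6], [4]].
Insert 7: appended to row 1. P = [[1, 6, 7], [4]].
Insert 10: appended to row 1. P = [[1, 6, 7, 10], [4]].
Insert 2: 2 bumps 6 from row 1; 6 appends to row 2. P = [[1, 2, 7, 10], [4, 6]].
Insert 8: 8 bumps 10 from row 1; 10 appends to row 2. P = [[1, 2, 7, 8], [4, 6, 10]].
Insert 5: 5 bumps 7 from row 1; 7 bumps 10 from row 2; 10 starts row 3. P = [[1, 2, 5, 8], [4, 6, 7], [10]].
Insert 9: appended to row 1. P = [[1, 2, 5, 8, 9], [4, 6, 7], [10]].
Insert 3: 3 bumps 5 from row 1; 5 bumps 6 from row 2; 6 bumps 10 from row 3; 10 starts row 4. P = [[1, 2, 3, 8, 9], [4, 5, 7], [6], [10]].

So P = [[1, 2, 3, 8, 9], [4, 5, 7], [6], [10]], Q = [[1, 3, 4, 5, 9], [2, 6, 7], [8], [10]].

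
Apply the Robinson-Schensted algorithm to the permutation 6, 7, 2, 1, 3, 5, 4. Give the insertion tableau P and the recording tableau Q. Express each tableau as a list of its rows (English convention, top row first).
Insert each entry of the permutation into P by Schensted row insertion, recording in Q the position of each new cell.

Insert 6: appended to row 1. P = [[6]].
Insert 7: appended to row 1. P = [[6, 7]].
Insert 2: 2 bumps 6 from row 1; 6 starts row 2. P = [[2, 7], [6]].
Insert 1: 1 bumps 2 from row 1; 2 bumps 6 from row 2; 6 starts row 3. P = [[1, 7], [2], [6]].
Insert 3: 3 bumps 7 from row 1; 7 appends to row 2. P = [[1, 3], [2, 7], [6]].
Insert 5: appended to row 1. P = [[1, 3, 5], [2, 7], [6]].
Insert 4: 4 bumps 5 from row 1; 5 bumps 7 from row 2; 7 appends to row 3. P = [[1, 3, 4], [2, 5], [6, 7]].

So P = [[1, 3, 4], [2, 5], [6, 7]], Q = [[1, 2, 6], [3, 5], [4, 7]].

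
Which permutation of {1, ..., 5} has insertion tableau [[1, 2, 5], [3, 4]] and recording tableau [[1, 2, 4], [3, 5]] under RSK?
Reverse the RSK construction: for i from n down to 1, find the cell of Q containing i, remove the entry at that cell from P, and reverse-bump it up through P; the value ejected from row 1 is w(i).

Step i=5: Q has 5 at row 2, column 2; remove 4 from row 2 of P and reverse-bump: 4 enters row 1 and ejects 2. So w(5) = 2. P is now [[1, 4, 5], [3]].
Step i=4: Q has 4 at row 1, column 3; remove that cell from P, ejecting 5. So w(4) = 5. P is now [[1, 4], [3]].
Step i=3: Q has 3 at row 2, column 1; remove 3 from row 2 of P and reverse-bump: 3 enters row 1 and ejects 1. So w(3) = 1. P is now [[3, 4]].
Step i=2: Q has 2 at row 1, column 2; remove that cell from P, ejecting 4. So w(2) = 4. P is now [[3]].
Step i=1: Q has 1 at row 1, column 1; remove that cell from P, ejecting 3. So w(1) = 3. P is now [].

So w = 3 4 1 5 2.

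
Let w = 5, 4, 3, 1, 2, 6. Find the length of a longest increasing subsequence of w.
3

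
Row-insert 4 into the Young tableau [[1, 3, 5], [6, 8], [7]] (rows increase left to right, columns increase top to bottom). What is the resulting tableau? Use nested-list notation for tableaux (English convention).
[[1, 3, 4], [5, 8], [6], [7]]

In row 1, 4 replaces 5 (the leftmost entry greater than 4); 5 is bumped to row 2. In row 2, 5 replaces 6 (the leftmost entry greater than 5); 6 is bumped to row 3. In row 3, 6 replaces 7 (the leftmost entry greater than 6); 7 is bumped to row 4. 7 starts a new row 4. The new tableau is [[1, 3, 4], [5, 8], [6], [7]].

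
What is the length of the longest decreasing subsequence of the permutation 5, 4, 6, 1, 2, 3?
3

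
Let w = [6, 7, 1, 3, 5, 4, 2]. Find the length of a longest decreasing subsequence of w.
4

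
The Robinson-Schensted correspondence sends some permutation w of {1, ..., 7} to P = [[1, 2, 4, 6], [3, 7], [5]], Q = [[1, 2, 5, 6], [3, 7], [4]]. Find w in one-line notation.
Reverse RSK: for i = n, n-1, ..., 1, locate i in Q, remove the corresponding corner cell from P, and reverse-bump its entry up through P; the value ejected from row 1 is w(i).

So w = 1 5 3 2 4 7 6.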